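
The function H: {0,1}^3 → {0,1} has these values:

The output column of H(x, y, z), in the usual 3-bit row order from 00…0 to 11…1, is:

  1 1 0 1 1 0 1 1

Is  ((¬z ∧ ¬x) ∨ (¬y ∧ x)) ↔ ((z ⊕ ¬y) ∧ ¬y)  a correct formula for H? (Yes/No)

Test each input against both H and the formula:
  x=0, y=0, z=0: formula gives 1, H = 1 ✓
  x=0, y=0, z=1: formula gives 1, H = 1 ✓
  x=0, y=1, z=0: formula gives 0, H = 0 ✓
  x=0, y=1, z=1: formula gives 1, H = 1 ✓
  x=1, y=0, z=0: formula gives 1, H = 1 ✓
  … (the remaining 3 rows also agree.)
Every row agrees, so the formula is equivalent.

Yes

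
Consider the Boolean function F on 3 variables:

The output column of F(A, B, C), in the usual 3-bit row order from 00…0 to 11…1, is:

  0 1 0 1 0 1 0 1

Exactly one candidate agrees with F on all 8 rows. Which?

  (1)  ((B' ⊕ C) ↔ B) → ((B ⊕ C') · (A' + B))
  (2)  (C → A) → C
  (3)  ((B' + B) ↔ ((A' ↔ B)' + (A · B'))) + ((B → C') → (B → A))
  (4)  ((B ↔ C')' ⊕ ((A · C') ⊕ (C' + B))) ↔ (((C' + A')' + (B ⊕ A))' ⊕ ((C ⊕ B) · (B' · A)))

2

(1) disagrees with F on (0,0,0) (formula → 1, table → 0); rule it out.
(3) disagrees with F on (0,0,0) (formula → 1, table → 0); rule it out.
(4) disagrees with F on (0,0,1) (formula → 0, table → 1); rule it out.
Only (2) survives; checking it on all 8 rows confirms it matches F.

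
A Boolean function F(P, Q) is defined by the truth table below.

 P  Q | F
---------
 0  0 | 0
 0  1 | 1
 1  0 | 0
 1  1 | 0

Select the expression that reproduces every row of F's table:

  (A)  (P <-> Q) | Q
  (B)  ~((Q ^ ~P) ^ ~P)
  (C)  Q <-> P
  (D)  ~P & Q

(A) fails at (0,0): the formula yields 1, F is 0.
(B) fails at (0,0): the formula yields 1, F is 0.
(C) fails at (0,0): the formula yields 1, F is 0.
That leaves (D). Evaluating it on every row reproduces the table of F exactly.

D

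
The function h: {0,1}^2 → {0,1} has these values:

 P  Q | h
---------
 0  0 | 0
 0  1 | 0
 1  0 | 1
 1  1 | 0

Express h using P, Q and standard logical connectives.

1 only at (1,0): P AND NOT Q.

h(P, Q) = P and not Q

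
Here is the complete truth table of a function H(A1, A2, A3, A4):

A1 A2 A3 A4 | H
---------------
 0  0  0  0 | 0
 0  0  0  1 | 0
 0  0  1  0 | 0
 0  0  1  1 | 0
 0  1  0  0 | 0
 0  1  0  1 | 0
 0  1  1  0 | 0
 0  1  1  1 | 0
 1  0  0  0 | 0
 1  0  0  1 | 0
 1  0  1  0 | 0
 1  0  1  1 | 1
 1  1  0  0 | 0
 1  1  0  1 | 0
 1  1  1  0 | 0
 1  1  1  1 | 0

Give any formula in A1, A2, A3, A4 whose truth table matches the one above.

H(A1, A2, A3, A4) = ((A1 ∧ ¬A2) ∧ A3) ∧ A4

H is 1 on exactly one input, (1,0,1,1), whose minterm is A1·¬A2·A3·A4. So H is just that conjunction.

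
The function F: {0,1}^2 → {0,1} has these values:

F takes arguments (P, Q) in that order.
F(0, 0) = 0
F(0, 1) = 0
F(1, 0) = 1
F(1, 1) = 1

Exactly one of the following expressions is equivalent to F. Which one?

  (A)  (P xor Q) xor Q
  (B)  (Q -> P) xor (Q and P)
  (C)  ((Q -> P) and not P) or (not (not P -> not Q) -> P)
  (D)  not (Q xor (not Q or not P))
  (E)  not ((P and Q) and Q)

A

(B) disagrees with F on (0,0) (formula → 1, table → 0); rule it out.
(C) disagrees with F on (0,0) (formula → 1, table → 0); rule it out.
(D) disagrees with F on (0,1) (formula → 1, table → 0); rule it out.
(E) disagrees with F on (0,0) (formula → 1, table → 0); rule it out.
That leaves (A). Evaluating it on every row reproduces the table of F exactly.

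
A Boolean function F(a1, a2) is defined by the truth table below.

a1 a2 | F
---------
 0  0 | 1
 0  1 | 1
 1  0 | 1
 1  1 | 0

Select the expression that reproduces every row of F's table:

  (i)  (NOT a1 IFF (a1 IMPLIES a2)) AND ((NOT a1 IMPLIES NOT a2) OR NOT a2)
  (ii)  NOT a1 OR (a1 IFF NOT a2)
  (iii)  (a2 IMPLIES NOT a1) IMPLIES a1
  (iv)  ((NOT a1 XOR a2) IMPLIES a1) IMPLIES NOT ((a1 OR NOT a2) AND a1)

ii

(i): at (0,1) it gives 0, but F = 1 — eliminated.
(iii): at (0,0) it gives 0, but F = 1 — eliminated.
(iv): at (1,0) it gives 0, but F = 1 — eliminated.
That leaves (ii). Evaluating it on every row reproduces the table of F exactly.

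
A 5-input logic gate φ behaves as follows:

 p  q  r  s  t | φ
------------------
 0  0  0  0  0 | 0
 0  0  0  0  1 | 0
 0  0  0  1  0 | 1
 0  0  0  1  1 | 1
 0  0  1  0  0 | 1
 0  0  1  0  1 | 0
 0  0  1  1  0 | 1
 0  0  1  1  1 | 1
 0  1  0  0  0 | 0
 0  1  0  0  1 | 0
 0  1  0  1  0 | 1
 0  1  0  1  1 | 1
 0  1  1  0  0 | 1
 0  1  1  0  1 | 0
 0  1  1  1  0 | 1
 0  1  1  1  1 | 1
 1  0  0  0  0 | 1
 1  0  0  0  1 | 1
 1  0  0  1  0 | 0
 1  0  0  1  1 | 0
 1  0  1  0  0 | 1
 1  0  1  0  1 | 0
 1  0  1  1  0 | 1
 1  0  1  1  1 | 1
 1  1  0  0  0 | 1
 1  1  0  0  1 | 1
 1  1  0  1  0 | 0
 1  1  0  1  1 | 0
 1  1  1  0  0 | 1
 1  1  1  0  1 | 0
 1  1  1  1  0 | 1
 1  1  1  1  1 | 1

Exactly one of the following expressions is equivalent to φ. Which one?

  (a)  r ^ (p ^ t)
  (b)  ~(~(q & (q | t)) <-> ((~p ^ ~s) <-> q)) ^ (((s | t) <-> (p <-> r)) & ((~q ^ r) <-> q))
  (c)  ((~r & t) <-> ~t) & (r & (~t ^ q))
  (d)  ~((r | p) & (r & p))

(a): at (0,0,0,0,1) it gives 1, but φ = 0 — eliminated.
(c): at (0,0,0,1,0) it gives 0, but φ = 1 — eliminated.
(d): at (0,0,0,0,0) it gives 1, but φ = 0 — eliminated.
That leaves (b). Evaluating it on every row reproduces the table of φ exactly.

b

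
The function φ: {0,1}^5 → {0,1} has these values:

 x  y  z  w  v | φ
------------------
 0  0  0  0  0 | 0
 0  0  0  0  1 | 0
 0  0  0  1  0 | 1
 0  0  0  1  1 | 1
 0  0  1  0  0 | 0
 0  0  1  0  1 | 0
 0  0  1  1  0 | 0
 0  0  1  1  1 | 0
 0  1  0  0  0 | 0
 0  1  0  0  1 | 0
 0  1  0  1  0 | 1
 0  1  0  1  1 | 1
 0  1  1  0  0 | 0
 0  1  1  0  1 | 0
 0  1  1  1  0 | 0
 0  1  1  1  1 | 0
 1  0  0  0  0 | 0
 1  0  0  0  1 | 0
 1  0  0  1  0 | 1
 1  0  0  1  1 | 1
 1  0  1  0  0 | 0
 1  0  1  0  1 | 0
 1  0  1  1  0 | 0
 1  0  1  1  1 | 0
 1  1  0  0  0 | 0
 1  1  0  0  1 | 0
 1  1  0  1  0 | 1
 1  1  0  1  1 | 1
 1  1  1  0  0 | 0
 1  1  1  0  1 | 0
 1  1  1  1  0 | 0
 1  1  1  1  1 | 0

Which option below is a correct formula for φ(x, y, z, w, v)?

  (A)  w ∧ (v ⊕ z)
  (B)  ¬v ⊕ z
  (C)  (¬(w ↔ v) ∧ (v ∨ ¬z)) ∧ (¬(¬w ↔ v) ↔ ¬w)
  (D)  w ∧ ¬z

D

(A) fails at (0,0,0,1,0): the formula yields 0, φ is 1.
(B) fails at (0,0,0,0,0): the formula yields 1, φ is 0.
(C) fails at (0,0,0,1,1): the formula yields 0, φ is 1.
Only (D) survives; checking it on all 32 rows confirms it matches φ.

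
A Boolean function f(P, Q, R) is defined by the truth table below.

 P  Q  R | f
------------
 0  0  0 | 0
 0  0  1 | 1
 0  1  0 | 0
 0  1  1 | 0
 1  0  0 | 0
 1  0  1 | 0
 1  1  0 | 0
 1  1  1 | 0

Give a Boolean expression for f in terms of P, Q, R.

f(P, Q, R) = (¬P ∧ ¬Q) ∧ R

f is 1 on exactly one input, (0,0,1), whose minterm is ¬P·¬Q·R. So f is just that conjunction.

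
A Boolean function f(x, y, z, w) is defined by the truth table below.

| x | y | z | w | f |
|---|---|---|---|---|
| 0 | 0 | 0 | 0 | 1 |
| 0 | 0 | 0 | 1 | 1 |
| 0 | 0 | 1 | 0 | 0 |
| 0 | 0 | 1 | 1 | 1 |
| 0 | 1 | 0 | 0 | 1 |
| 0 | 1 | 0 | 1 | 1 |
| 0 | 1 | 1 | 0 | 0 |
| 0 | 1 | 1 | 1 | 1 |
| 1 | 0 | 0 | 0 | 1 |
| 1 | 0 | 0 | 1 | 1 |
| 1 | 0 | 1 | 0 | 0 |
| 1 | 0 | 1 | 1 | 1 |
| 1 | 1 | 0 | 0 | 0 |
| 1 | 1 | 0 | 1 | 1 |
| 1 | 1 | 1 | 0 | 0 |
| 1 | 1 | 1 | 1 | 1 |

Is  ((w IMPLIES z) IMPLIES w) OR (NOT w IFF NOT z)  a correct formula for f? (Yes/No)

Evaluate ((w IMPLIES z) IMPLIES w) OR (NOT w IFF NOT z) on each row and compare to f:
  x=0, y=0, z=0, w=0: formula gives 1, f = 1 ✓
  x=0, y=0, z=0, w=1: formula gives 1, f = 1 ✓
  x=0, y=0, z=1, w=0: formula gives 0, f = 0 ✓
  x=0, y=0, z=1, w=1: formula gives 1, f = 1 ✓
  …
  x=1, y=1, z=0, w=0: formula gives 1, but f = 0 ✗
Since they disagree at (1,1,0,0), the expression is not a correct formula for f.

No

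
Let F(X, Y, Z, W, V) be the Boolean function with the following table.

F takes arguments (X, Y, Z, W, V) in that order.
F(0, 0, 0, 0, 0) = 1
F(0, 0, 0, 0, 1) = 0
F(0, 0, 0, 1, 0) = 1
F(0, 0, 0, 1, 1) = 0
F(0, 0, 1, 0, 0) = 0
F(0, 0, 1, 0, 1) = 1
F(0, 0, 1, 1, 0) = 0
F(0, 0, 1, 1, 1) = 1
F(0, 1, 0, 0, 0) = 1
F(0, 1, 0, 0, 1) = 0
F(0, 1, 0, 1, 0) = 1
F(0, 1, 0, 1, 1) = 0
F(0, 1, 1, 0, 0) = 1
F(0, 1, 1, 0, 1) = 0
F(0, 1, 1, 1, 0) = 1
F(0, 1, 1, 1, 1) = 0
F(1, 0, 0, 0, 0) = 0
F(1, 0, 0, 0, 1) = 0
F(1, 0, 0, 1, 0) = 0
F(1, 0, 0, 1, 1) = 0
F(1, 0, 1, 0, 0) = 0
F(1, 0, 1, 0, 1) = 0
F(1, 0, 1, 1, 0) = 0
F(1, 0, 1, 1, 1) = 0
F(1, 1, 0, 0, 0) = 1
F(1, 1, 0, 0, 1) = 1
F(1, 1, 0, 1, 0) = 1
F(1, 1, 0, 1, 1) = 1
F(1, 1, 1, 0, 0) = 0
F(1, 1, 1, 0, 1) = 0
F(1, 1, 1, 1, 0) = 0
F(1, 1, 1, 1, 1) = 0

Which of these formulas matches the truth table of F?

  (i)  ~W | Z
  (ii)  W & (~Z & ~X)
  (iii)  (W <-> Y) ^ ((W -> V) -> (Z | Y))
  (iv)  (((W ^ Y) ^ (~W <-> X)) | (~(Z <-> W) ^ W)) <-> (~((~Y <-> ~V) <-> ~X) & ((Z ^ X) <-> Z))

(i) fails at (0,0,0,0,1): the formula yields 1, F is 0.
(ii) fails at (0,0,0,0,0): the formula yields 0, F is 1.
(iii) fails at (0,0,0,0,1): the formula yields 1, F is 0.
That leaves (iv). Evaluating it on every row reproduces the table of F exactly.

iv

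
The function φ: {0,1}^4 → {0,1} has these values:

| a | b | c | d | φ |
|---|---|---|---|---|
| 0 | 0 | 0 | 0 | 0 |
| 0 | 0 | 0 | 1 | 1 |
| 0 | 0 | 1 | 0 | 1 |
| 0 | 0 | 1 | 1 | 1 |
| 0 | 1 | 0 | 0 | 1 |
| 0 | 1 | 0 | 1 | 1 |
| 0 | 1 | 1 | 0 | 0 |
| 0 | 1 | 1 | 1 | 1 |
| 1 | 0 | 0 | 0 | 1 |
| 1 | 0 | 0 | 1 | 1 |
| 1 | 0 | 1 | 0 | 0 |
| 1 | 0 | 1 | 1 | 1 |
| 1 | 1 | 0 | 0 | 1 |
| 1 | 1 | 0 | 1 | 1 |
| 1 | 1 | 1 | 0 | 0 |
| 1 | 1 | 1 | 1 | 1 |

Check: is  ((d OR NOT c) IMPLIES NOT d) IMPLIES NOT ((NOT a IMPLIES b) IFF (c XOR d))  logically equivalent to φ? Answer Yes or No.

Evaluate ((d OR NOT c) IMPLIES NOT d) IMPLIES NOT ((NOT a IMPLIES b) IFF (c XOR d)) on each row and compare to φ:
  a=0, b=0, c=0, d=0: formula gives 0, φ = 0 ✓
  a=0, b=0, c=0, d=1: formula gives 1, φ = 1 ✓
  a=0, b=0, c=1, d=0: formula gives 1, φ = 1 ✓
  a=0, b=0, c=1, d=1: formula gives 1, φ = 1 ✓
  …and likewise for the remaining 12 rows.
Every row agrees, so the formula is equivalent.

Yes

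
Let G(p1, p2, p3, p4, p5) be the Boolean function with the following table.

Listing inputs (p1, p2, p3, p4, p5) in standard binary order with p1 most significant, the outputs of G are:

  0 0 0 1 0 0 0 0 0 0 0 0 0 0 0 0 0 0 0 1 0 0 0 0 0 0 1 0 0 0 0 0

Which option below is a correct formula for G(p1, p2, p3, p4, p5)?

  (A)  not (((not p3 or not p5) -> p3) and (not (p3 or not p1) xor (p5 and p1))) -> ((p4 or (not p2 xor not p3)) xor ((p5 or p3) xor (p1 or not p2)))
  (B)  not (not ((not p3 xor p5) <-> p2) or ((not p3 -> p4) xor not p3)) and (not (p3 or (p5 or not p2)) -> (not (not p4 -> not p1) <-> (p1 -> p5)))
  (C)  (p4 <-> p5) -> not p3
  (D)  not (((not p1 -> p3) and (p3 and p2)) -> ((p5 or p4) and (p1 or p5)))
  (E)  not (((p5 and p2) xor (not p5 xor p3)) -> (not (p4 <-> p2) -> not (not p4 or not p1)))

B

(A) disagrees with G on (0,0,0,0,0) (formula → 1, table → 0); rule it out.
(C) disagrees with G on (0,0,0,0,0) (formula → 1, table → 0); rule it out.
(D) disagrees with G on (0,0,0,1,1) (formula → 0, table → 1); rule it out.
(E) disagrees with G on (0,0,0,1,0) (formula → 1, table → 0); rule it out.
Only (B) survives; checking it on all 32 rows confirms it matches G.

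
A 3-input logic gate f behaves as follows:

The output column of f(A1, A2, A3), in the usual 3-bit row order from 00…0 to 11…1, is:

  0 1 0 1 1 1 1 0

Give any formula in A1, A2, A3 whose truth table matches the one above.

f(A1, A2, A3) = ((((A1' · A2') · A3') + ((A1' · A2) · A3')) + ((A1 · A2) · A3))'

There are just 3 zero rows: (0,0,0), (0,1,0), (1,1,1). Their minterms are ¬A1·¬A2·¬A3, ¬A1·A2·¬A3, A1·A2·A3; the OR of those covers precisely the 0-outputs, and negating it yields f.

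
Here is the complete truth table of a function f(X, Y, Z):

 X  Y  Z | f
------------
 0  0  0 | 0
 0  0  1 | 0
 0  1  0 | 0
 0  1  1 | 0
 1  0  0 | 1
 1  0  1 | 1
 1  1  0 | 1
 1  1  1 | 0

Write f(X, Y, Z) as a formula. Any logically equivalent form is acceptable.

f(X, Y, Z) = (((X AND NOT Y) AND NOT Z) OR ((X AND NOT Y) AND Z)) OR ((X AND Y) AND NOT Z)

Collect the rows where f=1 — (1,0,0), (1,0,1), (1,1,0) — and write one minterm per row: X·¬Y·¬Z, X·¬Y·Z, X·Y·¬Z. Their union (logical OR) reproduces the table exactly.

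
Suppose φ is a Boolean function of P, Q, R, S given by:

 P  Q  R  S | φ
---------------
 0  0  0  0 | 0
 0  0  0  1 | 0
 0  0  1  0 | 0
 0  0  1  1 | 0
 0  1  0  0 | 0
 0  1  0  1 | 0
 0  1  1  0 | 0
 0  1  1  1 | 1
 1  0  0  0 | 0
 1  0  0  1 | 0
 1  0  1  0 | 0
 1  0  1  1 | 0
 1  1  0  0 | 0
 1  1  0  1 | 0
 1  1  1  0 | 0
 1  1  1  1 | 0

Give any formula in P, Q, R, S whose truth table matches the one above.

Only row (0,1,1,1) gives 1. That row's minterm ¬P·Q·R·S is φ directly.

φ(P, Q, R, S) = ((NOT P AND Q) AND R) AND S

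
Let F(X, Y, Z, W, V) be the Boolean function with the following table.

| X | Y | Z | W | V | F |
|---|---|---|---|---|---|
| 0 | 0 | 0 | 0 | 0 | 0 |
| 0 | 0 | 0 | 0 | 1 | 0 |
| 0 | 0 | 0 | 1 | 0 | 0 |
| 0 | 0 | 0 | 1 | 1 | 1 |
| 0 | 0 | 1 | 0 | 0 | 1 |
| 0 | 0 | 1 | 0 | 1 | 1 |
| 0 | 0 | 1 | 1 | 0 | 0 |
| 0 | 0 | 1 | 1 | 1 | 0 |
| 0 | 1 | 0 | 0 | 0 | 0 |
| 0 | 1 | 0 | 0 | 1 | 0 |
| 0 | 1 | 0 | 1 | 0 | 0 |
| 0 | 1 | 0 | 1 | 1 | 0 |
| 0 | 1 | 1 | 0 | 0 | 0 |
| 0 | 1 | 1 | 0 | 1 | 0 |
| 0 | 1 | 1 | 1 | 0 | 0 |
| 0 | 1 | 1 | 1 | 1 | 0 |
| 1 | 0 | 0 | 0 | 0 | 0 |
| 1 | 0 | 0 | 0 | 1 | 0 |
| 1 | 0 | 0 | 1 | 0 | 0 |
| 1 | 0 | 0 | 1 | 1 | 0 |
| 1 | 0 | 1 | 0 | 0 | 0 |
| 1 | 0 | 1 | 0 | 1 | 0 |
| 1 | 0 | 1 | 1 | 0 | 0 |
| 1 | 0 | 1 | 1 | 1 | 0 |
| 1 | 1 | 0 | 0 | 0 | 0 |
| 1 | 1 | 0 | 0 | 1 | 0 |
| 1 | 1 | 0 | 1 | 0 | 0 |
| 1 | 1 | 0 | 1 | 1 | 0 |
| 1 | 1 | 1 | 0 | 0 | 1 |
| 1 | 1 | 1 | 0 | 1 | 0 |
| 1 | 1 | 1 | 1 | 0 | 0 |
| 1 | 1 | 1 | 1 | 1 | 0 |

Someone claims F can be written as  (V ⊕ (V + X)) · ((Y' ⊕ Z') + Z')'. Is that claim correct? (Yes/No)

No

Check the formula against F row by row:
  X=0, Y=0, Z=0, W=0, V=0: formula gives 0, F = 0 ✓
  X=0, Y=0, Z=0, W=0, V=1: formula gives 0, F = 0 ✓
  X=0, Y=0, Z=0, W=1, V=0: formula gives 0, F = 0 ✓
  X=0, Y=0, Z=0, W=1, V=1: formula gives 0, but F = 1 ✗
Since they disagree at (0,0,0,1,1), the expression is not a correct formula for F.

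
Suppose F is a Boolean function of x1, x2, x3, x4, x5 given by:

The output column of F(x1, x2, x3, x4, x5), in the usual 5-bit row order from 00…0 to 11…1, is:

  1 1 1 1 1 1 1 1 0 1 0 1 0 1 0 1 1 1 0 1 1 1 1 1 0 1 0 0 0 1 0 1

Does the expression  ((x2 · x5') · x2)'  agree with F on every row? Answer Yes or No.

No

Evaluate ((x2 · x5') · x2)' on each row and compare to F:
  x1=0, x2=0, x3=0, x4=0, x5=0: formula gives 1, F = 1 ✓
  x1=0, x2=0, x3=0, x4=0, x5=1: formula gives 1, F = 1 ✓
  x1=0, x2=0, x3=0, x4=1, x5=0: formula gives 1, F = 1 ✓
  x1=0, x2=0, x3=0, x4=1, x5=1: formula gives 1, F = 1 ✓
  …
  x1=1, x2=0, x3=0, x4=1, x5=0: formula gives 1, but F = 0 ✗
Row (1,0,0,1,0) is a counterexample, so the formula is not equivalent to F.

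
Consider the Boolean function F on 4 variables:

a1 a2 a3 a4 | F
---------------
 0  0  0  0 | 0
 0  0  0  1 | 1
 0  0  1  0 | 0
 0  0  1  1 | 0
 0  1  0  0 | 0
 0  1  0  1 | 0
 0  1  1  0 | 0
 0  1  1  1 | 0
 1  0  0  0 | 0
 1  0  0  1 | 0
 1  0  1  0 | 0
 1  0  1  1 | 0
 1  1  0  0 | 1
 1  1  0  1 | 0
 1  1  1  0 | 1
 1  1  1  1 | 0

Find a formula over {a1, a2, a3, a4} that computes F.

F(a1, a2, a3, a4) = ((((¬a1 ∧ ¬a2) ∧ ¬a3) ∧ a4) ∨ (((a1 ∧ a2) ∧ ¬a3) ∧ ¬a4)) ∨ (((a1 ∧ a2) ∧ a3) ∧ ¬a4)

The 1-rows are (0,0,0,1), (1,1,0,0), (1,1,1,0). Each contributes one minterm — ¬a1·¬a2·¬a3·a4; a1·a2·¬a3·¬a4; a1·a2·a3·¬a4 — and their disjunction is a sum-of-products form of F.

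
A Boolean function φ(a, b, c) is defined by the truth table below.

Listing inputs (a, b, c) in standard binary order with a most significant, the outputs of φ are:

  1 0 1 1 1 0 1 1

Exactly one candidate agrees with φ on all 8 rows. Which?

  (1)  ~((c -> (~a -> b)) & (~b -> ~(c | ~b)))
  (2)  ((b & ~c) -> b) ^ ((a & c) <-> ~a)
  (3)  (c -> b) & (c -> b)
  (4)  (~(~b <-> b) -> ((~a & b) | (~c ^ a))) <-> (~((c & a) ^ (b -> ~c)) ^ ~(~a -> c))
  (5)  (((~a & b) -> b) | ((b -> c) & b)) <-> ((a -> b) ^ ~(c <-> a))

(1): at (0,0,1) it gives 1, but φ = 0 — eliminated.
(2): at (0,0,1) it gives 1, but φ = 0 — eliminated.
(4): at (0,0,1) it gives 1, but φ = 0 — eliminated.
(5): at (0,1,1) it gives 0, but φ = 1 — eliminated.
(3) is the remaining candidate, and it agrees with φ on all 8 inputs.

3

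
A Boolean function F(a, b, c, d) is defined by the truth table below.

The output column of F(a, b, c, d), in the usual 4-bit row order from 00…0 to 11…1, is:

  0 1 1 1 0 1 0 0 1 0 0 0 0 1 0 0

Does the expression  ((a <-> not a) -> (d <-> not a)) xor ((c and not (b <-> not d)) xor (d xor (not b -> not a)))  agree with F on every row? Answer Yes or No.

Yes

Evaluate ((a <-> not a) -> (d <-> not a)) xor ((c and not (b <-> not d)) xor (d xor (not b -> not a))) on each row and compare to F:
  a=0, b=0, c=0, d=0: formula gives 0, F = 0 ✓
  a=0, b=0, c=0, d=1: formula gives 1, F = 1 ✓
  a=0, b=0, c=1, d=0: formula gives 1, F = 1 ✓
  a=0, b=0, c=1, d=1: formula gives 1, F = 1 ✓
  … (the remaining 12 rows also agree.)
No disagreement on any input; they are logically equivalent.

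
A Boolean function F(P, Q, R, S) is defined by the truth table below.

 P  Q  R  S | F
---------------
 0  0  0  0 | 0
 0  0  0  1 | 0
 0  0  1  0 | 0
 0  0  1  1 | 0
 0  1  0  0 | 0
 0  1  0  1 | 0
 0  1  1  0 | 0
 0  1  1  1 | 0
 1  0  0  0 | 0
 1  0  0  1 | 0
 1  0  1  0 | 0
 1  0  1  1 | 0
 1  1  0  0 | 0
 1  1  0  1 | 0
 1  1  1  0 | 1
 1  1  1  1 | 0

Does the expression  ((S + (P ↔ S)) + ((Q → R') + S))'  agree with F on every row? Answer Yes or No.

Check the formula against F row by row:
  P=0, Q=0, R=0, S=0: formula gives 0, F = 0 ✓
  P=0, Q=0, R=0, S=1: formula gives 0, F = 0 ✓
  P=0, Q=0, R=1, S=0: formula gives 0, F = 0 ✓
  P=0, Q=0, R=1, S=1: formula gives 0, F = 0 ✓
  … (the remaining 12 rows also agree.)
All 16 rows match — the expression computes F exactly.

Yes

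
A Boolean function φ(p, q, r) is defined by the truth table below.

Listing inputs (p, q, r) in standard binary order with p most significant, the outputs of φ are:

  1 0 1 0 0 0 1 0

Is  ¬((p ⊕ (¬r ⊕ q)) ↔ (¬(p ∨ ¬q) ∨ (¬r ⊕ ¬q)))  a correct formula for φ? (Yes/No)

No

Test each input against both φ and the formula:
  p=0, q=0, r=0: formula gives 1, φ = 1 ✓
  p=0, q=0, r=1: formula gives 1, but φ = 0 ✗
Row (0,0,1) is a counterexample, so the formula is not equivalent to φ.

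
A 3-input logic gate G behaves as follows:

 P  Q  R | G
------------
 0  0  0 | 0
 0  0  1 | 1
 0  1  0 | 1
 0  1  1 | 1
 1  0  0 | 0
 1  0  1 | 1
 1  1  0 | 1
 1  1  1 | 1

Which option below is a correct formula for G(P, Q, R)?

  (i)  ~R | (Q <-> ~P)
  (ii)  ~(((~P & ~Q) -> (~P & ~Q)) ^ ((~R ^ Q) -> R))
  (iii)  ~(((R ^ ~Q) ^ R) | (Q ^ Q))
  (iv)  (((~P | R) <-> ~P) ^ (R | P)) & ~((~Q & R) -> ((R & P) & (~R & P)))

ii

(i) disagrees with G on (0,0,0) (formula → 1, table → 0); rule it out.
(iii) disagrees with G on (0,0,1) (formula → 0, table → 1); rule it out.
(iv) disagrees with G on (0,0,1) (formula → 0, table → 1); rule it out.
(ii) is the remaining candidate, and it agrees with G on all 8 inputs.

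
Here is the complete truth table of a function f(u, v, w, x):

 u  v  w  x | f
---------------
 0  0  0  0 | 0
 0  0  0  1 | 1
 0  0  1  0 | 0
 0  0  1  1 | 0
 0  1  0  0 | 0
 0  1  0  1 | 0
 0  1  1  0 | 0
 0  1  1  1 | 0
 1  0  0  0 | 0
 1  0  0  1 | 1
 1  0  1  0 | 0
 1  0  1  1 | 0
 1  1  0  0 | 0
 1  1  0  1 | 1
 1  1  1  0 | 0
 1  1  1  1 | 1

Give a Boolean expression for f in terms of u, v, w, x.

The 1-rows are (0,0,0,1), (1,0,0,1), (1,1,0,1), (1,1,1,1). Each contributes one minterm — ¬u·¬v·¬w·x; u·¬v·¬w·x; u·v·¬w·x; u·v·w·x — and their disjunction is a sum-of-products form of f.

f(u, v, w, x) = (((((u' · v') · w') · x) + (((u · v') · w') · x)) + (((u · v) · w') · x)) + (((u · v) · w) · x)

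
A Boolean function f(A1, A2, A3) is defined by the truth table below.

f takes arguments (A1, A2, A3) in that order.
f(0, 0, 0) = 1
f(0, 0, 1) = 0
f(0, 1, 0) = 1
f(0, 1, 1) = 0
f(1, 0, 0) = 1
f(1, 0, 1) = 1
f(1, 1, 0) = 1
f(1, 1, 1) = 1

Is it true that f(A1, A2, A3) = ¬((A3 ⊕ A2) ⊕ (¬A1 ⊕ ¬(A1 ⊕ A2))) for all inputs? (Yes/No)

Test each input against both f and the formula:
  A1=0, A2=0, A3=0: formula gives 1, f = 1 ✓
  A1=0, A2=0, A3=1: formula gives 0, f = 0 ✓
  A1=0, A2=1, A3=0: formula gives 1, f = 1 ✓
  A1=0, A2=1, A3=1: formula gives 0, f = 0 ✓
  A1=1, A2=0, A3=0: formula gives 1, f = 1 ✓
  A1=1, A2=0, A3=1: formula gives 0, but f = 1 ✗
Row (1,0,1) is a counterexample, so the formula is not equivalent to f.

No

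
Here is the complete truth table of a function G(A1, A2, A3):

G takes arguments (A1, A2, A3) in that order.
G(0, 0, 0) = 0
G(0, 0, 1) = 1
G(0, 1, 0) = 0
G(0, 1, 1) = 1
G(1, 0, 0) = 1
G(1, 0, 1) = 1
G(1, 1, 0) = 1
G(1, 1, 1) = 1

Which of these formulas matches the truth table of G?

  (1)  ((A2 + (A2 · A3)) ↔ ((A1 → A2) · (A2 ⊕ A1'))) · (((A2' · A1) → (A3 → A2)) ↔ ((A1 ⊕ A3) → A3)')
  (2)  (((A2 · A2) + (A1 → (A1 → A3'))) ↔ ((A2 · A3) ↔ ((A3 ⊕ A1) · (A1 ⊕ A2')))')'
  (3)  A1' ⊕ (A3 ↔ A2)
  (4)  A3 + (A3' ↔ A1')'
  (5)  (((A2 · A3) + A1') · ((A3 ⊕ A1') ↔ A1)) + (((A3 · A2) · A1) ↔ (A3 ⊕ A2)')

(1) disagrees with G on (0,0,1) (formula → 0, table → 1); rule it out.
(2) disagrees with G on (0,0,0) (formula → 1, table → 0); rule it out.
(3) disagrees with G on (0,1,0) (formula → 1, table → 0); rule it out.
(5) disagrees with G on (0,1,0) (formula → 1, table → 0); rule it out.
(4) is the remaining candidate, and it agrees with G on all 8 inputs.

4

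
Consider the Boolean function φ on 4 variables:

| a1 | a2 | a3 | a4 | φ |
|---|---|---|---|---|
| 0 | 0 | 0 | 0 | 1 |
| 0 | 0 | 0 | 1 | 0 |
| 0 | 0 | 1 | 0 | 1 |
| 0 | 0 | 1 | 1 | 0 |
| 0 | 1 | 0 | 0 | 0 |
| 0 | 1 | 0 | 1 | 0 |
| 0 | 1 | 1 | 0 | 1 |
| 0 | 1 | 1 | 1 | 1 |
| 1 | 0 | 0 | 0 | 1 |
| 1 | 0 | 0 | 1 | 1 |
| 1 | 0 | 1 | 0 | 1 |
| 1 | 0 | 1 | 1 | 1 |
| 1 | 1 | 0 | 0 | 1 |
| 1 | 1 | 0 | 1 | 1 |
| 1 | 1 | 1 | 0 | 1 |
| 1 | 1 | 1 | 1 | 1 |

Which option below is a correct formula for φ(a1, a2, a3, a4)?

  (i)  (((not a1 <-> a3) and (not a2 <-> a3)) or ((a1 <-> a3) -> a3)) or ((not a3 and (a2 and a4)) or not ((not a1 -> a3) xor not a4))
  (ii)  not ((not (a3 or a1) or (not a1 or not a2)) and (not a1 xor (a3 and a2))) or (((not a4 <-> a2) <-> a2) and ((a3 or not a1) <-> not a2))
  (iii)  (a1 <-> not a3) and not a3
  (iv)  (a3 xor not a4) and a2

ii

(i) disagrees with φ on (0,0,0,0) (formula → 0, table → 1); rule it out.
(iii) disagrees with φ on (0,0,0,0) (formula → 0, table → 1); rule it out.
(iv) disagrees with φ on (0,0,0,0) (formula → 0, table → 1); rule it out.
Only (ii) survives; checking it on all 16 rows confirms it matches φ.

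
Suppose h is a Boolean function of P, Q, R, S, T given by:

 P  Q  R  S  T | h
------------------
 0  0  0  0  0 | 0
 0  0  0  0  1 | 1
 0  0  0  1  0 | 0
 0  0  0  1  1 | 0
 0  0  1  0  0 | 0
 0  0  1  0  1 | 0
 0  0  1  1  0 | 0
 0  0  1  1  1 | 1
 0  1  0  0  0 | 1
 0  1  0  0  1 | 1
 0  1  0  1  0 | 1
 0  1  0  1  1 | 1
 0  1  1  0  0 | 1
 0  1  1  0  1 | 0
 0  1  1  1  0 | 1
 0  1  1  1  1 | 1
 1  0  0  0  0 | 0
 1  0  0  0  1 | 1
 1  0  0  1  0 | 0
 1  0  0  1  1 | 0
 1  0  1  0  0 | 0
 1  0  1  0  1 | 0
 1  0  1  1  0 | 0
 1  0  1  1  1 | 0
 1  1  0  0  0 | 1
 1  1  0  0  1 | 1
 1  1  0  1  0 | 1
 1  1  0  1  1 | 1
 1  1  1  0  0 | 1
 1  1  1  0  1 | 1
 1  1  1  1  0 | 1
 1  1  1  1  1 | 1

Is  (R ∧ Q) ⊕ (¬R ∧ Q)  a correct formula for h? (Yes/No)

No

Evaluate (R ∧ Q) ⊕ (¬R ∧ Q) on each row and compare to h:
  P=0, Q=0, R=0, S=0, T=0: formula gives 0, h = 0 ✓
  P=0, Q=0, R=0, S=0, T=1: formula gives 0, but h = 1 ✗
A single disagreement suffices: at (0,0,0,0,1) they differ, so the formula does not compute h.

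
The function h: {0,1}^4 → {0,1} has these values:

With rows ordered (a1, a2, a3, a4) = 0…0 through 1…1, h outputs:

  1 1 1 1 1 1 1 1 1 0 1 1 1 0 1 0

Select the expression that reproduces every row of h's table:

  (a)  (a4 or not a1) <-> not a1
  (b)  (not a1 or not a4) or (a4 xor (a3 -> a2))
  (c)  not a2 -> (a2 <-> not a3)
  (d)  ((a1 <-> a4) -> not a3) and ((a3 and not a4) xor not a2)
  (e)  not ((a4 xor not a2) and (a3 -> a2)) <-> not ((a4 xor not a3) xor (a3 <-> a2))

(a): at (1,0,1,1) it gives 0, but h = 1 — eliminated.
(c): at (0,0,0,0) it gives 0, but h = 1 — eliminated.
(d): at (0,0,1,0) it gives 0, but h = 1 — eliminated.
(e): at (0,0,0,0) it gives 0, but h = 1 — eliminated.
(b) is the remaining candidate, and it agrees with h on all 16 inputs.

b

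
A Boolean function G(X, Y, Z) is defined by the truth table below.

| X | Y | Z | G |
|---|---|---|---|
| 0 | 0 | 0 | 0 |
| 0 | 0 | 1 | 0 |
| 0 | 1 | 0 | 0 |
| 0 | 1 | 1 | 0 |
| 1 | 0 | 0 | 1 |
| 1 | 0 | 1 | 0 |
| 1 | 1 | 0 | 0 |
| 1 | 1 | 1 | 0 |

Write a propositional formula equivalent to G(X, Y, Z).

G(X, Y, Z) = (X · Y') · Z'

G is 1 on exactly one input, (1,0,0), whose minterm is X·¬Y·¬Z. So G is just that conjunction.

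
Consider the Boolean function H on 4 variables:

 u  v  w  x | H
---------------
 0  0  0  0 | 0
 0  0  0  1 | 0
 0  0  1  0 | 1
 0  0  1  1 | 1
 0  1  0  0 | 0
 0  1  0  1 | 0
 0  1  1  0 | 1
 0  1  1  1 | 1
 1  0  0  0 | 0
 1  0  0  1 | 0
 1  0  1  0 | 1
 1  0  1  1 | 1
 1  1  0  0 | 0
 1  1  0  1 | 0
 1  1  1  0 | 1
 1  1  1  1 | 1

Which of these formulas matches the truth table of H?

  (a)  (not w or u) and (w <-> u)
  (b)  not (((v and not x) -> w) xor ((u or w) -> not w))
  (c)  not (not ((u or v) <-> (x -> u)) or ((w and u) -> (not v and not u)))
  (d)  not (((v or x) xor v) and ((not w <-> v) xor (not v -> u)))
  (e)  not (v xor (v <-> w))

e

(a) fails at (0,0,0,0): the formula yields 1, H is 0.
(b) fails at (0,0,0,0): the formula yields 1, H is 0.
(c) fails at (0,0,1,0): the formula yields 0, H is 1.
(d) fails at (0,0,0,0): the formula yields 1, H is 0.
(e) is the remaining candidate, and it agrees with H on all 16 inputs.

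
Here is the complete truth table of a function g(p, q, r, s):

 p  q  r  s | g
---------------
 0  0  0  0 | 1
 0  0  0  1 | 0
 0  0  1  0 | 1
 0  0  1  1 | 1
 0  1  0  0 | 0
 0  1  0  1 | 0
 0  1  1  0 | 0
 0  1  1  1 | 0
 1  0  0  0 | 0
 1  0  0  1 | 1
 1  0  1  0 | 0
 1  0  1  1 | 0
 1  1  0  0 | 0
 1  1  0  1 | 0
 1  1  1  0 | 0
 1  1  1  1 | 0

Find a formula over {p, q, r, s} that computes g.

g(p, q, r, s) = (((((¬p ∧ ¬q) ∧ ¬r) ∧ ¬s) ∨ (((¬p ∧ ¬q) ∧ r) ∧ ¬s)) ∨ (((¬p ∧ ¬q) ∧ r) ∧ s)) ∨ (((p ∧ ¬q) ∧ ¬r) ∧ s)

Collect the rows where g=1 — (0,0,0,0), (0,0,1,0), (0,0,1,1), (1,0,0,1) — and write one minterm per row: ¬p·¬q·¬r·¬s, ¬p·¬q·r·¬s, ¬p·¬q·r·s, p·¬q·¬r·s. Their union (logical OR) reproduces the table exactly.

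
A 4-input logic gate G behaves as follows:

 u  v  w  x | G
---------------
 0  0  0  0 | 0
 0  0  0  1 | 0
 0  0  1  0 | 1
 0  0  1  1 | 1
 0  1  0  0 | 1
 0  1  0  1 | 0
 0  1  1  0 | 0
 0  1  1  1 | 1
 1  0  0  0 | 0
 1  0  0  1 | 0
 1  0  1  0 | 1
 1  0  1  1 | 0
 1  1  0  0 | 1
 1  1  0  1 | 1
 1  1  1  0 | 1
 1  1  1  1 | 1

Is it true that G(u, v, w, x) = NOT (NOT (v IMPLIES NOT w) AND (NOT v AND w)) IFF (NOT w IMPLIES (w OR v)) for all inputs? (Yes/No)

Evaluate NOT (NOT (v IMPLIES NOT w) AND (NOT v AND w)) IFF (NOT w IMPLIES (w OR v)) on each row and compare to G:
  u=0, v=0, w=0, x=0: formula gives 0, G = 0 ✓
  u=0, v=0, w=0, x=1: formula gives 0, G = 0 ✓
  u=0, v=0, w=1, x=0: formula gives 1, G = 1 ✓
  u=0, v=0, w=1, x=1: formula gives 1, G = 1 ✓
  …
  u=0, v=1, w=0, x=1: formula gives 1, but G = 0 ✗
Since they disagree at (0,1,0,1), the expression is not a correct formula for G.

No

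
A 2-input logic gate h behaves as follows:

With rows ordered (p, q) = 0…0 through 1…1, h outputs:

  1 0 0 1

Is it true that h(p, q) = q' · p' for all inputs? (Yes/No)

No

Evaluate q' · p' on each row and compare to h:
  p=0, q=0: formula gives 1, h = 1 ✓
  p=0, q=1: formula gives 0, h = 0 ✓
  p=1, q=0: formula gives 0, h = 0 ✓
  p=1, q=1: formula gives 0, but h = 1 ✗
Since they disagree at (1,1), the expression is not a correct formula for h.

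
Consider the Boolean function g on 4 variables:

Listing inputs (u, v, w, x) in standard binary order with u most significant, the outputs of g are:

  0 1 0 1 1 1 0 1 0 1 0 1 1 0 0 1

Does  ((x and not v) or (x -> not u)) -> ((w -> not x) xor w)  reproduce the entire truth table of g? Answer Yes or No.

No

Check the formula against g row by row:
  u=0, v=0, w=0, x=0: formula gives 1, but g = 0 ✗
A single disagreement suffices: at (0,0,0,0) they differ, so the formula does not compute g.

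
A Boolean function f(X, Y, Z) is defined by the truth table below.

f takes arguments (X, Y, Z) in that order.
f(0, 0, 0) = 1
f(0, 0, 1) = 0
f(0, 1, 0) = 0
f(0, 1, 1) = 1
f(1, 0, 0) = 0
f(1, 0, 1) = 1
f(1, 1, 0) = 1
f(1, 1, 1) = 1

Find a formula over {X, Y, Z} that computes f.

f(X, Y, Z) = ¬((((¬X ∧ ¬Y) ∧ Z) ∨ ((¬X ∧ Y) ∧ ¬Z)) ∨ ((X ∧ ¬Y) ∧ ¬Z))

The 0-rows are (0,0,1), (0,1,0), (1,0,0). Take each as a conjunction (¬X·¬Y·Z, ¬X·Y·¬Z, X·¬Y·¬Z), form their disjunction, and complement — that gives a formula that is 1 everywhere f is.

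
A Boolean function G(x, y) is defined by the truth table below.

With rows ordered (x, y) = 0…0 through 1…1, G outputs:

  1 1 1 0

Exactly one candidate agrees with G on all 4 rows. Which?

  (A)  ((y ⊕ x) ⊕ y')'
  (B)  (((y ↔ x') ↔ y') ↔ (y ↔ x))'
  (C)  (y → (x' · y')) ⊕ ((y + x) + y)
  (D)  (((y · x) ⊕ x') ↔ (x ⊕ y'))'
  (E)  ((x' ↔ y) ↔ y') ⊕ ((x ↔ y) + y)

(A) disagrees with G on (0,0) (formula → 0, table → 1); rule it out.
(B) disagrees with G on (0,1) (formula → 0, table → 1); rule it out.
(C) disagrees with G on (1,0) (formula → 0, table → 1); rule it out.
(D) disagrees with G on (0,0) (formula → 0, table → 1); rule it out.
(E) is the remaining candidate, and it agrees with G on all 4 inputs.

E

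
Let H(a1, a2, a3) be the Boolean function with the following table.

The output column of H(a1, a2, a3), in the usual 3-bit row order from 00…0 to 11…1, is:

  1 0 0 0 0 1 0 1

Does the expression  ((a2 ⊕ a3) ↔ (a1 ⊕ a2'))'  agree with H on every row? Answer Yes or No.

Evaluate ((a2 ⊕ a3) ↔ (a1 ⊕ a2'))' on each row and compare to H:
  a1=0, a2=0, a3=0: formula gives 1, H = 1 ✓
  a1=0, a2=0, a3=1: formula gives 0, H = 0 ✓
  a1=0, a2=1, a3=0: formula gives 1, but H = 0 ✗
Row (0,1,0) is a counterexample, so the formula is not equivalent to H.

No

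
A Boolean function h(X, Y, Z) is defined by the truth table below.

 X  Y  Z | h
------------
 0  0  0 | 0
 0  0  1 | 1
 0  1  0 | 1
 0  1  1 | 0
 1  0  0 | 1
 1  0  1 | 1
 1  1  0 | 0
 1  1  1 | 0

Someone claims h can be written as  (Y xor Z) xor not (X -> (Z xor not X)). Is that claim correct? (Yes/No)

Test each input against both h and the formula:
  X=0, Y=0, Z=0: formula gives 0, h = 0 ✓
  X=0, Y=0, Z=1: formula gives 1, h = 1 ✓
  X=0, Y=1, Z=0: formula gives 1, h = 1 ✓
  X=0, Y=1, Z=1: formula gives 0, h = 0 ✓
  X=1, Y=0, Z=0: formula gives 1, h = 1 ✓
  …and likewise for the remaining 3 rows.
Every row agrees, so the formula is equivalent.

Yes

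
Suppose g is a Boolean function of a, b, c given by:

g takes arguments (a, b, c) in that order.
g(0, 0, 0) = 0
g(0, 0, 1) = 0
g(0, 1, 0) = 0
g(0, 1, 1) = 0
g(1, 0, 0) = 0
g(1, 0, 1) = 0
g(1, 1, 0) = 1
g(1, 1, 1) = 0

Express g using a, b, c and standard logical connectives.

g is 1 on exactly one input, (1,1,0), whose minterm is a·b·¬c. So g is just that conjunction.

g(a, b, c) = (a · b) · c'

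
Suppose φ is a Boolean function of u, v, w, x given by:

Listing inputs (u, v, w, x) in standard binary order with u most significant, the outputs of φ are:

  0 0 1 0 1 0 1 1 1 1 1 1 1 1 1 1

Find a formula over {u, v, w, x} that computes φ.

φ(u, v, w, x) = ¬((((((¬u ∧ ¬v) ∧ ¬w) ∧ ¬x) ∨ (((¬u ∧ ¬v) ∧ ¬w) ∧ x)) ∨ (((¬u ∧ ¬v) ∧ w) ∧ x)) ∨ (((¬u ∧ v) ∧ ¬w) ∧ x))

φ is 0 on only 4 rows — (0,0,0,0), (0,0,0,1), (0,0,1,1), (0,1,0,1). Writing each as a minterm (¬u·¬v·¬w·¬x, ¬u·¬v·¬w·x, ¬u·¬v·w·x, ¬u·v·¬w·x) and OR-ing them characterizes exactly where φ=0, so φ is the negation of that disjunction.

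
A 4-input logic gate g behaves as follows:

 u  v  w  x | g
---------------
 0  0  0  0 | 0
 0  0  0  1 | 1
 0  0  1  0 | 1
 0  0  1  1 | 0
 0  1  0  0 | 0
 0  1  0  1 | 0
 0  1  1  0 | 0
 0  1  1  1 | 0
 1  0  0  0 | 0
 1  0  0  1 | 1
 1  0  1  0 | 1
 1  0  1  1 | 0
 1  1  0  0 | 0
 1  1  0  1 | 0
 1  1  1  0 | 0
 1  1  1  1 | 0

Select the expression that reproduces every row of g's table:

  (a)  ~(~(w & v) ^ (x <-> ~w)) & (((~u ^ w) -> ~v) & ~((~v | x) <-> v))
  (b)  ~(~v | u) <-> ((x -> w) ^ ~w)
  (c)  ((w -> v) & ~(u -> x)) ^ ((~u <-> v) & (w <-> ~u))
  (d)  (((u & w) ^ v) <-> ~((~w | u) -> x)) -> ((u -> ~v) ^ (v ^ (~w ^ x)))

a

(b) disagrees with g on (0,0,0,0) (formula → 1, table → 0); rule it out.
(c) disagrees with g on (0,0,0,1) (formula → 0, table → 1); rule it out.
(d) disagrees with g on (0,0,0,0) (formula → 1, table → 0); rule it out.
That leaves (a). Evaluating it on every row reproduces the table of g exactly.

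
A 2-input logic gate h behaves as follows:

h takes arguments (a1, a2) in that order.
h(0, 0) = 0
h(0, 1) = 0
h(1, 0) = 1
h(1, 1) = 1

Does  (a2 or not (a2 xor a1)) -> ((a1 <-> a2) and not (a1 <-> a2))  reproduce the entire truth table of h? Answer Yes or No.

No

Check the formula against h row by row:
  a1=0, a2=0: formula gives 0, h = 0 ✓
  a1=0, a2=1: formula gives 0, h = 0 ✓
  a1=1, a2=0: formula gives 1, h = 1 ✓
  a1=1, a2=1: formula gives 0, but h = 1 ✗
Row (1,1) is a counterexample, so the formula is not equivalent to h.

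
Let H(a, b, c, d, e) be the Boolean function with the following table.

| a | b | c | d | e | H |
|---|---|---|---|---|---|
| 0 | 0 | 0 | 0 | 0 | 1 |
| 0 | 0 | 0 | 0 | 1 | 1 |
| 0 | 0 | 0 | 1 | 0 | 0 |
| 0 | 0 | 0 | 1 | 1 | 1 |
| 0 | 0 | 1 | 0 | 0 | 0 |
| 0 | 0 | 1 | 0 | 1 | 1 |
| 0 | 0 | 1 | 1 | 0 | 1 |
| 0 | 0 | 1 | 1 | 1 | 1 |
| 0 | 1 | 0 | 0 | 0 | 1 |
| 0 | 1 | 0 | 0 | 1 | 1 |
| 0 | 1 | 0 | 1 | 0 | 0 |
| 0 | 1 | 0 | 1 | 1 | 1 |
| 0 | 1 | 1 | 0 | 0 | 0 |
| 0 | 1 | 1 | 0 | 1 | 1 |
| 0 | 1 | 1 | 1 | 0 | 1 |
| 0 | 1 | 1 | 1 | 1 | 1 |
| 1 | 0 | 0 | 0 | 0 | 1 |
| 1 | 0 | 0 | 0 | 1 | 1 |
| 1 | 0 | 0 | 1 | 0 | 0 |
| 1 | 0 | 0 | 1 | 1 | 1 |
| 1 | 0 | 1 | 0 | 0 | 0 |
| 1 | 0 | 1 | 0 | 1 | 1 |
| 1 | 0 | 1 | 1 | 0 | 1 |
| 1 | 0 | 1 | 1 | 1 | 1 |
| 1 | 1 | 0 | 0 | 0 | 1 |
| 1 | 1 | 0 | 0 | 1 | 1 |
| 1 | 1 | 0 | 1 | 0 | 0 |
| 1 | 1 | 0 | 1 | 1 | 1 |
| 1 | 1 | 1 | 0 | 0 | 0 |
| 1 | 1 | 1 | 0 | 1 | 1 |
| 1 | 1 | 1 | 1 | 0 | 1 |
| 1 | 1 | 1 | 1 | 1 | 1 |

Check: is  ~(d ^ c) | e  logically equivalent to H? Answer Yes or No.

Yes

Evaluate ~(d ^ c) | e on each row and compare to H:
  a=0, b=0, c=0, d=0, e=0: formula gives 1, H = 1 ✓
  a=0, b=0, c=0, d=0, e=1: formula gives 1, H = 1 ✓
  a=0, b=0, c=0, d=1, e=0: formula gives 0, H = 0 ✓
  a=0, b=0, c=0, d=1, e=1: formula gives 1, H = 1 ✓
  … (the remaining 28 rows also agree.)
All 32 rows match — the expression computes H exactly.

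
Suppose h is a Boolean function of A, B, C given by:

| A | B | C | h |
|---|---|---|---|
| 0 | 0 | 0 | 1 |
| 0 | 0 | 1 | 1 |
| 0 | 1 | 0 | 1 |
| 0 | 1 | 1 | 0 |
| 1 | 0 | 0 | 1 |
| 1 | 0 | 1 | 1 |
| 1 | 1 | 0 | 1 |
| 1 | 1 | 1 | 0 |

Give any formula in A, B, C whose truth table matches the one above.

h is 0 on only 2 rows — (0,1,1), (1,1,1). Writing each as a minterm (¬A·B·C, A·B·C) and OR-ing them characterizes exactly where h=0, so h is the negation of that disjunction.

h(A, B, C) = NOT (((NOT A AND B) AND C) OR ((A AND B) AND C))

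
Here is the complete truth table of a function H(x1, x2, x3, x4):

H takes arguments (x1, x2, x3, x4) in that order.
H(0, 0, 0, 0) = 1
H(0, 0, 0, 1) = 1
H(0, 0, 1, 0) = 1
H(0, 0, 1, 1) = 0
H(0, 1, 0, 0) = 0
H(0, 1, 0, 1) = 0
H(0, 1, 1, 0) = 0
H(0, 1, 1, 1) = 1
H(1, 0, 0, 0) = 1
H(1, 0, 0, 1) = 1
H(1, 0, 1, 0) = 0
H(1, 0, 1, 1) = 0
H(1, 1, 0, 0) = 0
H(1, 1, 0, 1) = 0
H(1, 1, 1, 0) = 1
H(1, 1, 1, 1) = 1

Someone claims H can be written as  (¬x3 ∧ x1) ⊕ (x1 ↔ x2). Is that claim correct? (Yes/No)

Evaluate (¬x3 ∧ x1) ⊕ (x1 ↔ x2) on each row and compare to H:
  x1=0, x2=0, x3=0, x4=0: formula gives 1, H = 1 ✓
  x1=0, x2=0, x3=0, x4=1: formula gives 1, H = 1 ✓
  x1=0, x2=0, x3=1, x4=0: formula gives 1, H = 1 ✓
  x1=0, x2=0, x3=1, x4=1: formula gives 1, but H = 0 ✗
Row (0,0,1,1) is a counterexample, so the formula is not equivalent to H.

No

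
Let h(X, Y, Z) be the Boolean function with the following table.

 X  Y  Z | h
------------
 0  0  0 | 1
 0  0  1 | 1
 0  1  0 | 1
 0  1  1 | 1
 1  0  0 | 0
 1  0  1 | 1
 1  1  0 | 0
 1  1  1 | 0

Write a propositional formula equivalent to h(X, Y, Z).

h(X, Y, Z) = ¬((((X ∧ ¬Y) ∧ ¬Z) ∨ ((X ∧ Y) ∧ ¬Z)) ∨ ((X ∧ Y) ∧ Z))

The 0-rows are (1,0,0), (1,1,0), (1,1,1). Take each as a conjunction (X·¬Y·¬Z, X·Y·¬Z, X·Y·Z), form their disjunction, and complement — that gives a formula that is 1 everywhere h is.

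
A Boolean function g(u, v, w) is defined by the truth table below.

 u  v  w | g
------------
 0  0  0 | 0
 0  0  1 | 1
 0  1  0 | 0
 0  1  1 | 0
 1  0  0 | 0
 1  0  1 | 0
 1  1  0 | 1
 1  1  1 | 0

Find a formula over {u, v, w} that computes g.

g(u, v, w) = ((¬u ∧ ¬v) ∧ w) ∨ ((u ∧ v) ∧ ¬w)

Collect the rows where g=1 — (0,0,1), (1,1,0) — and write one minterm per row: ¬u·¬v·w, u·v·¬w. Their union (logical OR) reproduces the table exactly.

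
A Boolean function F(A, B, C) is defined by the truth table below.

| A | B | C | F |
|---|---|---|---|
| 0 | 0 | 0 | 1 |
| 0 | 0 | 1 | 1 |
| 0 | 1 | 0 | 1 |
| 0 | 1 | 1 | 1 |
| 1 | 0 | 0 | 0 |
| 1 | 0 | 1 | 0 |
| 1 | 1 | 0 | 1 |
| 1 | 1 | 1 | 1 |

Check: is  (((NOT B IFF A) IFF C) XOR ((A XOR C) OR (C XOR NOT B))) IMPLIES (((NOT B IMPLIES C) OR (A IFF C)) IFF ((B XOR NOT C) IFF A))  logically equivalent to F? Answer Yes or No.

Yes

Check the formula against F row by row:
  A=0, B=0, C=0: formula gives 1, F = 1 ✓
  A=0, B=0, C=1: formula gives 1, F = 1 ✓
  A=0, B=1, C=0: formula gives 1, F = 1 ✓
  A=0, B=1, C=1: formula gives 1, F = 1 ✓
  A=1, B=0, C=0: formula gives 0, F = 0 ✓
  …and likewise for the remaining 3 rows.
Every row agrees, so the formula is equivalent.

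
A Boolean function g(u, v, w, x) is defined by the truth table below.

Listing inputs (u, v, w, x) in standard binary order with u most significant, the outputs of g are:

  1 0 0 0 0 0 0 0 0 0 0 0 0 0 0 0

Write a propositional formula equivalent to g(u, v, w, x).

The output is 1 only when every input is 0 — NOR of all inputs.

g(u, v, w, x) = ~(((u | v) | w) | x)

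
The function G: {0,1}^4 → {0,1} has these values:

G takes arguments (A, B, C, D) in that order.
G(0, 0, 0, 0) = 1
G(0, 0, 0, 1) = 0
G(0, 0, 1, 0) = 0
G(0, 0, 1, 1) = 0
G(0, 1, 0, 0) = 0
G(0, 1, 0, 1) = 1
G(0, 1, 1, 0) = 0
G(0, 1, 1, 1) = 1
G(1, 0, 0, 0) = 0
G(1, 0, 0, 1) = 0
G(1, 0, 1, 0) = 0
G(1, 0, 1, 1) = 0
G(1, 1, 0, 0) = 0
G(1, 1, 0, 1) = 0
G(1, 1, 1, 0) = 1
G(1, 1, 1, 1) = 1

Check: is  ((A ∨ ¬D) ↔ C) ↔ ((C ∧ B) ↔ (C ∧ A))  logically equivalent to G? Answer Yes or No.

Check the formula against G row by row:
  A=0, B=0, C=0, D=0: formula gives 0, but G = 1 ✗
Since they disagree at (0,0,0,0), the expression is not a correct formula for G.

No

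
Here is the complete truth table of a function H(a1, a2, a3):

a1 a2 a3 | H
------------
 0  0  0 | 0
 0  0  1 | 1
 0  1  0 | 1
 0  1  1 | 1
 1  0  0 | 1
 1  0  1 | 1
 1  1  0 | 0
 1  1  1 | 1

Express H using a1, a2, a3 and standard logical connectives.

The 0-rows are (0,0,0), (1,1,0). Take each as a conjunction (¬a1·¬a2·¬a3, a1·a2·¬a3), form their disjunction, and complement — that gives a formula that is 1 everywhere H is.

H(a1, a2, a3) = ¬(((¬a1 ∧ ¬a2) ∧ ¬a3) ∨ ((a1 ∧ a2) ∧ ¬a3))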